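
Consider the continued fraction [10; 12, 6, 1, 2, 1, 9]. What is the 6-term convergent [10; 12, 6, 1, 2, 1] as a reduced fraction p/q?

3307/328

Compute successive convergents:
a_0 = 10: 10/1
a_1 = 12: 121/12
a_2 = 6: 736/73
a_3 = 1: 857/85
a_4 = 2: 2450/243
a_5 = 1: 3307/328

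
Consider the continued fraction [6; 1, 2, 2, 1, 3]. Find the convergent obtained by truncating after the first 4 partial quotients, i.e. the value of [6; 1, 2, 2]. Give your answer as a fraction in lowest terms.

Work from the innermost term outward:
Start with 2.
2 + 1/(2/1) = 2 + 1/2 = 5/2
1 + 1/(5/2) = 1 + 2/5 = 7/5
6 + 1/(7/5) = 6 + 5/7 = 47/7

47/7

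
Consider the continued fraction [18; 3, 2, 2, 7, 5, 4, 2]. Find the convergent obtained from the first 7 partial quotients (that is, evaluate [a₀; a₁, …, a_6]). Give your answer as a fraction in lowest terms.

49649/2714

Collapse the nested fraction from the inside out:
Start with 4.
5 + 1/(4/1) = 5 + 1/4 = 21/4
7 + 1/(21/4) = 7 + 4/21 = 151/21
2 + 1/(151/21) = 2 + 21/151 = 323/151
2 + 1/(323/151) = 2 + 151/323 = 797/323
3 + 1/(797/323) = 3 + 323/797 = 2714/797
18 + 1/(2714/797) = 18 + 797/2714 = 49649/2714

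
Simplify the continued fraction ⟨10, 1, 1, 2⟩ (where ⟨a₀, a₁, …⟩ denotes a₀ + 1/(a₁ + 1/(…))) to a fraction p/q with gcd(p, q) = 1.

53/5

Starting at the tail and folding back:
Start with 2.
1 + 1/(2/1) = 1 + 1/2 = 3/2
1 + 1/(3/2) = 1 + 2/3 = 5/3
10 + 1/(5/3) = 10 + 3/5 = 53/5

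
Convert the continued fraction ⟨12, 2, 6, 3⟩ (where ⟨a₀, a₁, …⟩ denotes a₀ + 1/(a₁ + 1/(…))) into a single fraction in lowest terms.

511/41

Build up convergents one term at a time:
a_0 = 12: 12/1
a_1 = 2: 25/2
a_2 = 6: 162/13
a_3 = 3: 511/41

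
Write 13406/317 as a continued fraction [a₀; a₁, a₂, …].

[42; 3, 2, 4, 10]

Apply division with remainder until the remainder is 0:
⌊13406/317⌋ = 42, remainder 92
⌊317/92⌋ = 3, remainder 41
⌊92/41⌋ = 2, remainder 10
⌊41/10⌋ = 4, remainder 1
⌊10/1⌋ = 10, remainder 0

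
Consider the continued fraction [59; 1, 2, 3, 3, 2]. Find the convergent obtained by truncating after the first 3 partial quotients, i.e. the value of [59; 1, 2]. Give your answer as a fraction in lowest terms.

179/3

Start with 2.
1 + 1/(2/1) = 1 + 1/2 = 3/2
59 + 1/(3/2) = 59 + 2/3 = 179/3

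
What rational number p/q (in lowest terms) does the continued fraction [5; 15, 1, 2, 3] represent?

795/157

Start with 3.
2 + 1/(3/1) = 2 + 1/3 = 7/3
1 + 1/(7/3) = 1 + 3/7 = 10/7
15 + 1/(10/7) = 15 + 7/10 = 157/10
5 + 1/(157/10) = 5 + 10/157 = 795/157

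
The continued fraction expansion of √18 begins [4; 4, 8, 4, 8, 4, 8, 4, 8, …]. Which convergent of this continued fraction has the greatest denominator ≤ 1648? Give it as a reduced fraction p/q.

4756/1121

List convergents until the denominator exceeds the bound:
a_0 = 4: 4/1  (≤ bound)
a_1 = 4: 17/4  (≤ bound)
a_2 = 8: 140/33  (≤ bound)
a_3 = 4: 577/136  (≤ bound)
a_4 = 8: 4756/1121  (≤ bound)
a_5 = 4: 19601/4620  (> 1648, stop)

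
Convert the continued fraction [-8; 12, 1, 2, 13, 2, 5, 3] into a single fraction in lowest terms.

Start with 3.
5 + 1/(3/1) = 5 + 1/3 = 16/3
2 + 1/(16/3) = 2 + 3/16 = 35/16
13 + 1/(35/16) = 13 + 16/35 = 471/35
2 + 1/(471/35) = 2 + 35/471 = 977/471
1 + 1/(977/471) = 1 + 471/977 = 1448/977
12 + 1/(1448/977) = 12 + 977/1448 = 18353/1448
-8 + 1/(18353/1448) = -8 + 1448/18353 = -145376/18353

-145376/18353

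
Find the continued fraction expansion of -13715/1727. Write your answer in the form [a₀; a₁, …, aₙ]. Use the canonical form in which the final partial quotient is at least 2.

Run the Euclidean algorithm, recording each quotient:
-13715 = -8·1727 + 101, so a_0 = -8
1727 = 17·101 + 10, so a_1 = 17
101 = 10·10 + 1, so a_2 = 10
10 = 10·1 + 0, so a_3 = 10

[-8; 17, 10, 10]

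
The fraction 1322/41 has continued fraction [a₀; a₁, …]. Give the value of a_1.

4

Repeatedly divide and take the remainder:
1322 ÷ 41 → quotient 32, remainder 10
41 ÷ 10 → quotient 4, remainder 1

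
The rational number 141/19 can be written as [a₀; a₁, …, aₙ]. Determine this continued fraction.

Apply division with remainder until the remainder is 0:
141 ÷ 19 → quotient 7, remainder 8
19 ÷ 8 → quotient 2, remainder 3
8 ÷ 3 → quotient 2, remainder 2
3 ÷ 2 → quotient 1, remainder 1
2 ÷ 1 → quotient 2, remainder 0

[7; 2, 2, 1, 2]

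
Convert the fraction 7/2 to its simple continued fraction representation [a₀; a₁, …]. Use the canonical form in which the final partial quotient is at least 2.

7 = 3·2 + 1, so a_0 = 3
2 = 2·1 + 0, so a_1 = 2

[3; 2]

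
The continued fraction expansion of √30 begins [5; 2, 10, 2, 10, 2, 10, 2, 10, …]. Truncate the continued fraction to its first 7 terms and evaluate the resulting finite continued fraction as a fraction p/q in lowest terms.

55435/10121

a_0 = 5: 5/1
a_1 = 2: 11/2
a_2 = 10: 115/21
a_3 = 2: 241/44
a_4 = 10: 2525/461
a_5 = 2: 5291/966
a_6 = 10: 55435/10121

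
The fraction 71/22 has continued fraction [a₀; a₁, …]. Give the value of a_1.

4

⌊71/22⌋ = 3, remainder 5
⌊22/5⌋ = 4, remainder 2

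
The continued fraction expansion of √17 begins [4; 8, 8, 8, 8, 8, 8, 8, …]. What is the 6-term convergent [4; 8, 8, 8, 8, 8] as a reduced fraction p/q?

143649/34840

Build up convergents one term at a time:
a_0 = 4: 4/1
a_1 = 8: 33/8
a_2 = 8: 268/65
a_3 = 8: 2177/528
a_4 = 8: 17684/4289
a_5 = 8: 143649/34840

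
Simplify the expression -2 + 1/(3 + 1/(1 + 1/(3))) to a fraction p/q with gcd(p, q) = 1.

a_0 = -2: -2/1
a_1 = 3: -5/3
a_2 = 1: -7/4
a_3 = 3: -26/15

-26/15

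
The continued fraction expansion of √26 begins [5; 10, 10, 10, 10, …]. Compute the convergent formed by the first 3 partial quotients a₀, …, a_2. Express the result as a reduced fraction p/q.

Starting at the tail and folding back:
Start with 10.
10 + 1/(10/1) = 10 + 1/10 = 101/10
5 + 1/(101/10) = 5 + 10/101 = 515/101

515/101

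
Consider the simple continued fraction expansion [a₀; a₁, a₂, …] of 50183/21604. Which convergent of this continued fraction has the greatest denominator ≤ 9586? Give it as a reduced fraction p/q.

a_0 = 2: 2/1  (≤ bound)
a_1 = 3: 7/3  (≤ bound)
a_2 = 10: 72/31  (≤ bound)
a_3 = 3: 223/96  (≤ bound)
a_4 = 1: 295/127  (≤ bound)
a_5 = 2: 813/350  (≤ bound)
a_6 = 30: 24685/10627  (> 9586, stop)

813/350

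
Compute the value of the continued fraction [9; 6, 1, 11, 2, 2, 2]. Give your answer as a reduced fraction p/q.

a_0 = 9: 9/1
a_1 = 6: 55/6
a_2 = 1: 64/7
a_3 = 11: 759/83
a_4 = 2: 1582/173
a_5 = 2: 3923/429
a_6 = 2: 9428/1031

9428/1031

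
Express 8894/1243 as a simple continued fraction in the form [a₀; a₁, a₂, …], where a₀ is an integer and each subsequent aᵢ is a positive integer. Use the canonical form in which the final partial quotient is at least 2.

[7; 6, 2, 3, 1, 2, 3, 2]

Run the Euclidean algorithm, recording each quotient:
⌊8894/1243⌋ = 7, remainder 193
⌊1243/193⌋ = 6, remainder 85
⌊193/85⌋ = 2, remainder 23
⌊85/23⌋ = 3, remainder 16
⌊23/16⌋ = 1, remainder 7
⌊16/7⌋ = 2, remainder 2
⌊7/2⌋ = 3, remainder 1
⌊2/1⌋ = 2, remainder 0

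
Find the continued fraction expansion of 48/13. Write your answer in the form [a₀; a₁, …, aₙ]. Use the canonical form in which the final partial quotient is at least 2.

⌊48/13⌋ = 3, remainder 9
⌊13/9⌋ = 1, remainder 4
⌊9/4⌋ = 2, remainder 1
⌊4/1⌋ = 4, remainder 0

[3; 1, 2, 4]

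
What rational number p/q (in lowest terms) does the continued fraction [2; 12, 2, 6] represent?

337/162

a_0 = 2: 2/1
a_1 = 12: 25/12
a_2 = 2: 52/25
a_3 = 6: 337/162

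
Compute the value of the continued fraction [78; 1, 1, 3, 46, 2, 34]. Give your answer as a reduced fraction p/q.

a_0 = 78: 78/1
a_1 = 1: 79/1
a_2 = 1: 157/2
a_3 = 3: 550/7
a_4 = 46: 25457/324
a_5 = 2: 51464/655
a_6 = 34: 1775233/22594

1775233/22594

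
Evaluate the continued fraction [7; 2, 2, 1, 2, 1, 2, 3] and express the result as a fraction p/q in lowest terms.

Compute successive convergents:
a_0 = 7: 7/1
a_1 = 2: 15/2
a_2 = 2: 37/5
a_3 = 1: 52/7
a_4 = 2: 141/19
a_5 = 1: 193/26
a_6 = 2: 527/71
a_7 = 3: 1774/239

1774/239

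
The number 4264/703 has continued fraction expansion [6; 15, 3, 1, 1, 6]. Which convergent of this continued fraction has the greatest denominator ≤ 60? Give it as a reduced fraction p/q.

279/46

a_0 = 6: 6/1  (≤ bound)
a_1 = 15: 91/15  (≤ bound)
a_2 = 3: 279/46  (≤ bound)
a_3 = 1: 370/61  (> 60, stop)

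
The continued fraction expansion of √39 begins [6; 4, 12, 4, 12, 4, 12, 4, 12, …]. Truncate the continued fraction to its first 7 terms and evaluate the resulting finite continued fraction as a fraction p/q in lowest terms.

Starting at the tail and folding back:
Start with 12.
4 + 1/(12/1) = 4 + 1/12 = 49/12
12 + 1/(49/12) = 12 + 12/49 = 600/49
4 + 1/(600/49) = 4 + 49/600 = 2449/600
12 + 1/(2449/600) = 12 + 600/2449 = 29988/2449
4 + 1/(29988/2449) = 4 + 2449/29988 = 122401/29988
6 + 1/(122401/29988) = 6 + 29988/122401 = 764394/122401

764394/122401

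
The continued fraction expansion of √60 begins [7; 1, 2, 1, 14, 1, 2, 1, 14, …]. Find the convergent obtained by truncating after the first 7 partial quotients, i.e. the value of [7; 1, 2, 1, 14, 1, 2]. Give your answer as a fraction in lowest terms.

1433/185

Compute successive convergents:
a_0 = 7: 7/1
a_1 = 1: 8/1
a_2 = 2: 23/3
a_3 = 1: 31/4
a_4 = 14: 457/59
a_5 = 1: 488/63
a_6 = 2: 1433/185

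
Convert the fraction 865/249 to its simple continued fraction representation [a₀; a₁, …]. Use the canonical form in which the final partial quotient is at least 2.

[3; 2, 9, 13]

865 ÷ 249 → quotient 3, remainder 118
249 ÷ 118 → quotient 2, remainder 13
118 ÷ 13 → quotient 9, remainder 1
13 ÷ 1 → quotient 13, remainder 0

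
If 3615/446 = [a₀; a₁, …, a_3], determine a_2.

2

3615 ÷ 446 → quotient 8, remainder 47
446 ÷ 47 → quotient 9, remainder 23
47 ÷ 23 → quotient 2, remainder 1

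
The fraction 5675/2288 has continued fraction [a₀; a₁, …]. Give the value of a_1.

Run the Euclidean algorithm, recording each quotient:
⌊5675/2288⌋ = 2, remainder 1099
⌊2288/1099⌋ = 2, remainder 90

2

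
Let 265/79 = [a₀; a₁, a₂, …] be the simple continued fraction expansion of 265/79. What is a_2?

1

265 = 3·79 + 28, so a_0 = 3
79 = 2·28 + 23, so a_1 = 2
28 = 1·23 + 5, so a_2 = 1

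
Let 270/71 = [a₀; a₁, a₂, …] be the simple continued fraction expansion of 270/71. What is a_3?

Run the Euclidean algorithm, recording each quotient:
⌊270/71⌋ = 3, remainder 57
⌊71/57⌋ = 1, remainder 14
⌊57/14⌋ = 4, remainder 1
⌊14/1⌋ = 14, remainder 0

14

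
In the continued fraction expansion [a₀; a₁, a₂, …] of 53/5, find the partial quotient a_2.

53 ÷ 5 → quotient 10, remainder 3
5 ÷ 3 → quotient 1, remainder 2
3 ÷ 2 → quotient 1, remainder 1

1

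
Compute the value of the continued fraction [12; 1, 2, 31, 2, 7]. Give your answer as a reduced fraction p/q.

18131/1431

a_0 = 12: 12/1
a_1 = 1: 13/1
a_2 = 2: 38/3
a_3 = 31: 1191/94
a_4 = 2: 2420/191
a_5 = 7: 18131/1431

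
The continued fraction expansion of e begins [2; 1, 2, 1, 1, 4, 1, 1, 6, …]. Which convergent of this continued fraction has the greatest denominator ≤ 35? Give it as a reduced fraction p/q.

87/32

List convergents until the denominator exceeds the bound:
a_0 = 2: 2/1  (≤ bound)
a_1 = 1: 3/1  (≤ bound)
a_2 = 2: 8/3  (≤ bound)
a_3 = 1: 11/4  (≤ bound)
a_4 = 1: 19/7  (≤ bound)
a_5 = 4: 87/32  (≤ bound)
a_6 = 1: 106/39  (> 35, stop)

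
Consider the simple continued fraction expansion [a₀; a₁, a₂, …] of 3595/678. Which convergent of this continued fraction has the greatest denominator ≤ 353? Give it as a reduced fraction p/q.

228/43

a_0 = 5: 5/1  (≤ bound)
a_1 = 3: 16/3  (≤ bound)
a_2 = 3: 53/10  (≤ bound)
a_3 = 3: 175/33  (≤ bound)
a_4 = 1: 228/43  (≤ bound)
a_5 = 15: 3595/678  (> 353, stop)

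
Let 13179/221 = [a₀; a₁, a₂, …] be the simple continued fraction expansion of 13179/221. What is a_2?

1

Repeatedly divide and take the remainder:
13179 = 59·221 + 140, so a_0 = 59
221 = 1·140 + 81, so a_1 = 1
140 = 1·81 + 59, so a_2 = 1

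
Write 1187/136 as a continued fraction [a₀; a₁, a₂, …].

[8; 1, 2, 1, 2, 12]

⌊1187/136⌋ = 8, remainder 99
⌊136/99⌋ = 1, remainder 37
⌊99/37⌋ = 2, remainder 25
⌊37/25⌋ = 1, remainder 12
⌊25/12⌋ = 2, remainder 1
⌊12/1⌋ = 12, remainder 0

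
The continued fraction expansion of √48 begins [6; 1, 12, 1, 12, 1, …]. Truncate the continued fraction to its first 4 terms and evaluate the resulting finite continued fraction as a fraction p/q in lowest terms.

97/14

Work from the innermost term outward:
Start with 1.
12 + 1/(1/1) = 12 + 1/1 = 13/1
1 + 1/(13/1) = 1 + 1/13 = 14/13
6 + 1/(14/13) = 6 + 13/14 = 97/14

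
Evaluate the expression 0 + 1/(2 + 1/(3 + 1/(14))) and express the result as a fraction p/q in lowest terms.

Starting at the tail and folding back:
Start with 14.
3 + 1/(14/1) = 3 + 1/14 = 43/14
2 + 1/(43/14) = 2 + 14/43 = 100/43
0 + 1/(100/43) = 0 + 43/100 = 43/100

43/100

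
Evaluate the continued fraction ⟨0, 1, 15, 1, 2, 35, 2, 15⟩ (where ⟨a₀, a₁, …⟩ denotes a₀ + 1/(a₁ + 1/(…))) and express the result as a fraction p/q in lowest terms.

Work from the innermost term outward:
Start with 15.
2 + 1/(15/1) = 2 + 1/15 = 31/15
35 + 1/(31/15) = 35 + 15/31 = 1100/31
2 + 1/(1100/31) = 2 + 31/1100 = 2231/1100
1 + 1/(2231/1100) = 1 + 1100/2231 = 3331/2231
15 + 1/(3331/2231) = 15 + 2231/3331 = 52196/3331
1 + 1/(52196/3331) = 1 + 3331/52196 = 55527/52196
0 + 1/(55527/52196) = 0 + 52196/55527 = 52196/55527

52196/55527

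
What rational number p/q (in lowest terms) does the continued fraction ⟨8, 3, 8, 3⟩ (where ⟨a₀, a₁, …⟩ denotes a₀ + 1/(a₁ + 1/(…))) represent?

649/78

Start with 3.
8 + 1/(3/1) = 8 + 1/3 = 25/3
3 + 1/(25/3) = 3 + 3/25 = 78/25
8 + 1/(78/25) = 8 + 25/78 = 649/78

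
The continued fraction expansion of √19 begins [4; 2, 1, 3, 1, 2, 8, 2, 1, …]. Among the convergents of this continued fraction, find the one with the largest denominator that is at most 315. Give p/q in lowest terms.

a_0 = 4: 4/1  (≤ bound)
a_1 = 2: 9/2  (≤ bound)
a_2 = 1: 13/3  (≤ bound)
a_3 = 3: 48/11  (≤ bound)
a_4 = 1: 61/14  (≤ bound)
a_5 = 2: 170/39  (≤ bound)
a_6 = 8: 1421/326  (> 315, stop)

170/39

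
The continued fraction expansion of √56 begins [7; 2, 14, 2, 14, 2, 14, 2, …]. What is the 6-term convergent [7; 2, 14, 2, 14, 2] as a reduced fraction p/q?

a_0 = 7: 7/1
a_1 = 2: 15/2
a_2 = 14: 217/29
a_3 = 2: 449/60
a_4 = 14: 6503/869
a_5 = 2: 13455/1798

13455/1798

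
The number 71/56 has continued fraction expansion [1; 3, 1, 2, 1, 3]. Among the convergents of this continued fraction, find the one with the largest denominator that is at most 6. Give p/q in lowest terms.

List convergents until the denominator exceeds the bound:
a_0 = 1: 1/1  (≤ bound)
a_1 = 3: 4/3  (≤ bound)
a_2 = 1: 5/4  (≤ bound)
a_3 = 2: 14/11  (> 6, stop)

5/4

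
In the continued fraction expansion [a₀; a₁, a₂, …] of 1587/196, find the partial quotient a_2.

Apply division with remainder until the remainder is 0:
1587 = 8·196 + 19, so a_0 = 8
196 = 10·19 + 6, so a_1 = 10
19 = 3·6 + 1, so a_2 = 3

3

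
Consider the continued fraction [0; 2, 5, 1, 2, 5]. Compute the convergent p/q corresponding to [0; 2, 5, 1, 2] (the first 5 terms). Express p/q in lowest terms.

17/37

Start with 2.
1 + 1/(2/1) = 1 + 1/2 = 3/2
5 + 1/(3/2) = 5 + 2/3 = 17/3
2 + 1/(17/3) = 2 + 3/17 = 37/17
0 + 1/(37/17) = 0 + 17/37 = 17/37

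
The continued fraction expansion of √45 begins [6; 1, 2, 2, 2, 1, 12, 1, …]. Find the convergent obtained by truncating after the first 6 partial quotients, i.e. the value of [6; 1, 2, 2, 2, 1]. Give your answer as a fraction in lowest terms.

Start with 1.
2 + 1/(1/1) = 2 + 1/1 = 3/1
2 + 1/(3/1) = 2 + 1/3 = 7/3
2 + 1/(7/3) = 2 + 3/7 = 17/7
1 + 1/(17/7) = 1 + 7/17 = 24/17
6 + 1/(24/17) = 6 + 17/24 = 161/24

161/24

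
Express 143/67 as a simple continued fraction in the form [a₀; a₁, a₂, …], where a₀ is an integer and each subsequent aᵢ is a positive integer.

143 ÷ 67 → quotient 2, remainder 9
67 ÷ 9 → quotient 7, remainder 4
9 ÷ 4 → quotient 2, remainder 1
4 ÷ 1 → quotient 4, remainder 0

[2; 7, 2, 4]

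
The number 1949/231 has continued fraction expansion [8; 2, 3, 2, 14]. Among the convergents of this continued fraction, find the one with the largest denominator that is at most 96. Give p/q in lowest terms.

135/16

List convergents until the denominator exceeds the bound:
a_0 = 8: 8/1  (≤ bound)
a_1 = 2: 17/2  (≤ bound)
a_2 = 3: 59/7  (≤ bound)
a_3 = 2: 135/16  (≤ bound)
a_4 = 14: 1949/231  (> 96, stop)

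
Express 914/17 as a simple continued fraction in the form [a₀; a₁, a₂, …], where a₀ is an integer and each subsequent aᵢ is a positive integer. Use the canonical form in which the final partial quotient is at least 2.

Run the Euclidean algorithm, recording each quotient:
914 ÷ 17 → quotient 53, remainder 13
17 ÷ 13 → quotient 1, remainder 4
13 ÷ 4 → quotient 3, remainder 1
4 ÷ 1 → quotient 4, remainder 0

[53; 1, 3, 4]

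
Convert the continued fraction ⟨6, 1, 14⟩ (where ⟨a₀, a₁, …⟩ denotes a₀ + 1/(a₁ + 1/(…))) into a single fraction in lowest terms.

104/15

Start with 14.
1 + 1/(14/1) = 1 + 1/14 = 15/14
6 + 1/(15/14) = 6 + 14/15 = 104/15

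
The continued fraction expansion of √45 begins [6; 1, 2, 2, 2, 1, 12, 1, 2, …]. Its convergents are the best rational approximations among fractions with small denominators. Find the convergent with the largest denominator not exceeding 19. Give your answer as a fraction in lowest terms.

114/17

a_0 = 6: 6/1  (≤ bound)
a_1 = 1: 7/1  (≤ bound)
a_2 = 2: 20/3  (≤ bound)
a_3 = 2: 47/7  (≤ bound)
a_4 = 2: 114/17  (≤ bound)
a_5 = 1: 161/24  (> 19, stop)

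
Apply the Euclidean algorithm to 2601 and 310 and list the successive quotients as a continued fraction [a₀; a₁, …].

Repeatedly divide and take the remainder:
⌊2601/310⌋ = 8, remainder 121
⌊310/121⌋ = 2, remainder 68
⌊121/68⌋ = 1, remainder 53
⌊68/53⌋ = 1, remainder 15
⌊53/15⌋ = 3, remainder 8
⌊15/8⌋ = 1, remainder 7
⌊8/7⌋ = 1, remainder 1
⌊7/1⌋ = 7, remainder 0

[8; 2, 1, 1, 3, 1, 1, 7]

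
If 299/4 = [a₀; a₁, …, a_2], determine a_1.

Repeatedly divide and take the remainder:
⌊299/4⌋ = 74, remainder 3
⌊4/3⌋ = 1, remainder 1

1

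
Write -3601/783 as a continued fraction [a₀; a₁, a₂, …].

[-5; 2, 2, 38, 1, 3]

-3601 ÷ 783 → quotient -5, remainder 314
783 ÷ 314 → quotient 2, remainder 155
314 ÷ 155 → quotient 2, remainder 4
155 ÷ 4 → quotient 38, remainder 3
4 ÷ 3 → quotient 1, remainder 1
3 ÷ 1 → quotient 3, remainder 0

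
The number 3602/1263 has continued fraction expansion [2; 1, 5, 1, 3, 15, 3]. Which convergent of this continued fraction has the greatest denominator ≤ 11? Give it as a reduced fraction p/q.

List convergents until the denominator exceeds the bound:
a_0 = 2: 2/1  (≤ bound)
a_1 = 1: 3/1  (≤ bound)
a_2 = 5: 17/6  (≤ bound)
a_3 = 1: 20/7  (≤ bound)
a_4 = 3: 77/27  (> 11, stop)

20/7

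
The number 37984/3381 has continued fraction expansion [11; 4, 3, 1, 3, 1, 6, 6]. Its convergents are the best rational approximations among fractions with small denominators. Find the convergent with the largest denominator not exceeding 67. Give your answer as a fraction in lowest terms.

List convergents until the denominator exceeds the bound:
a_0 = 11: 11/1  (≤ bound)
a_1 = 4: 45/4  (≤ bound)
a_2 = 3: 146/13  (≤ bound)
a_3 = 1: 191/17  (≤ bound)
a_4 = 3: 719/64  (≤ bound)
a_5 = 1: 910/81  (> 67, stop)

719/64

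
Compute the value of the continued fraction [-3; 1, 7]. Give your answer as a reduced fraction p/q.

-17/8

Start with 7.
1 + 1/(7/1) = 1 + 1/7 = 8/7
-3 + 1/(8/7) = -3 + 7/8 = -17/8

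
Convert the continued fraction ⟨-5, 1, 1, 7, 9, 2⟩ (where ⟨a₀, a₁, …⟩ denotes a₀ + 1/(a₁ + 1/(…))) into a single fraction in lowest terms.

-1291/289

Work from the innermost term outward:
Start with 2.
9 + 1/(2/1) = 9 + 1/2 = 19/2
7 + 1/(19/2) = 7 + 2/19 = 135/19
1 + 1/(135/19) = 1 + 19/135 = 154/135
1 + 1/(154/135) = 1 + 135/154 = 289/154
-5 + 1/(289/154) = -5 + 154/289 = -1291/289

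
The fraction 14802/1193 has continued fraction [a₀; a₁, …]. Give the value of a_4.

Repeatedly divide and take the remainder:
14802 ÷ 1193 → quotient 12, remainder 486
1193 ÷ 486 → quotient 2, remainder 221
486 ÷ 221 → quotient 2, remainder 44
221 ÷ 44 → quotient 5, remainder 1
44 ÷ 1 → quotient 44, remainder 0

44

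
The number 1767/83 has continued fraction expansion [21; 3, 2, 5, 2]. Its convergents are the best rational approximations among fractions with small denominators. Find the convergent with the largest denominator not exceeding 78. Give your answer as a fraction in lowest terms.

List convergents until the denominator exceeds the bound:
a_0 = 21: 21/1  (≤ bound)
a_1 = 3: 64/3  (≤ bound)
a_2 = 2: 149/7  (≤ bound)
a_3 = 5: 809/38  (≤ bound)
a_4 = 2: 1767/83  (> 78, stop)

809/38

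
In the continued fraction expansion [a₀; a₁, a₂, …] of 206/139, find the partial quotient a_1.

206 = 1·139 + 67, so a_0 = 1
139 = 2·67 + 5, so a_1 = 2

2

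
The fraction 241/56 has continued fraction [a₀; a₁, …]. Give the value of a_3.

2

⌊241/56⌋ = 4, remainder 17
⌊56/17⌋ = 3, remainder 5
⌊17/5⌋ = 3, remainder 2
⌊5/2⌋ = 2, remainder 1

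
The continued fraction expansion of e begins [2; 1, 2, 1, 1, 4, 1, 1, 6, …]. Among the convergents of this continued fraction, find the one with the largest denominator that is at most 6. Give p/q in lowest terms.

11/4

List convergents until the denominator exceeds the bound:
a_0 = 2: 2/1  (≤ bound)
a_1 = 1: 3/1  (≤ bound)
a_2 = 2: 8/3  (≤ bound)
a_3 = 1: 11/4  (≤ bound)
a_4 = 1: 19/7  (> 6, stop)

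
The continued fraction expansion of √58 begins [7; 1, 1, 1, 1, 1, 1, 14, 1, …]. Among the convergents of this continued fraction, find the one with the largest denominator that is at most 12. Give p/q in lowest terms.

61/8

List convergents until the denominator exceeds the bound:
a_0 = 7: 7/1  (≤ bound)
a_1 = 1: 8/1  (≤ bound)
a_2 = 1: 15/2  (≤ bound)
a_3 = 1: 23/3  (≤ bound)
a_4 = 1: 38/5  (≤ bound)
a_5 = 1: 61/8  (≤ bound)
a_6 = 1: 99/13  (> 12, stop)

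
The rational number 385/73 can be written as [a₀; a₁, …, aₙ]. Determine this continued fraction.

385 ÷ 73 → quotient 5, remainder 20
73 ÷ 20 → quotient 3, remainder 13
20 ÷ 13 → quotient 1, remainder 7
13 ÷ 7 → quotient 1, remainder 6
7 ÷ 6 → quotient 1, remainder 1
6 ÷ 1 → quotient 6, remainder 0

[5; 3, 1, 1, 1, 6]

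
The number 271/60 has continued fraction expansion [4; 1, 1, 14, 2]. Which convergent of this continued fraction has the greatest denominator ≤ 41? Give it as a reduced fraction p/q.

131/29

a_0 = 4: 4/1  (≤ bound)
a_1 = 1: 5/1  (≤ bound)
a_2 = 1: 9/2  (≤ bound)
a_3 = 14: 131/29  (≤ bound)
a_4 = 2: 271/60  (> 41, stop)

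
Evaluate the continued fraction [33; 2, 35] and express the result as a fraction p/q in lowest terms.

2378/71

a_0 = 33: 33/1
a_1 = 2: 67/2
a_2 = 35: 2378/71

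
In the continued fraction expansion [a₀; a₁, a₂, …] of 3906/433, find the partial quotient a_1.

3906 = 9·433 + 9, so a_0 = 9
433 = 48·9 + 1, so a_1 = 48

48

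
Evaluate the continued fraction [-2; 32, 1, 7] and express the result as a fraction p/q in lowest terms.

Start with 7.
1 + 1/(7/1) = 1 + 1/7 = 8/7
32 + 1/(8/7) = 32 + 7/8 = 263/8
-2 + 1/(263/8) = -2 + 8/263 = -518/263

-518/263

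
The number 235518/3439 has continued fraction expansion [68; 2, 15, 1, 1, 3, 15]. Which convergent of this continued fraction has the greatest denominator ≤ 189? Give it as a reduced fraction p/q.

List convergents until the denominator exceeds the bound:
a_0 = 68: 68/1  (≤ bound)
a_1 = 2: 137/2  (≤ bound)
a_2 = 15: 2123/31  (≤ bound)
a_3 = 1: 2260/33  (≤ bound)
a_4 = 1: 4383/64  (≤ bound)
a_5 = 3: 15409/225  (> 189, stop)

4383/64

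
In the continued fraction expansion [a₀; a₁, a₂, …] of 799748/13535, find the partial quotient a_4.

1

799748 = 59·13535 + 1183, so a_0 = 59
13535 = 11·1183 + 522, so a_1 = 11
1183 = 2·522 + 139, so a_2 = 2
522 = 3·139 + 105, so a_3 = 3
139 = 1·105 + 34, so a_4 = 1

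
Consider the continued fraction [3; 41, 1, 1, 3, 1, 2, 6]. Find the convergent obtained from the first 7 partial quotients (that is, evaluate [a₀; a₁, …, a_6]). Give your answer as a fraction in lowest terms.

3142/1039

Starting at the tail and folding back:
Start with 2.
1 + 1/(2/1) = 1 + 1/2 = 3/2
3 + 1/(3/2) = 3 + 2/3 = 11/3
1 + 1/(11/3) = 1 + 3/11 = 14/11
1 + 1/(14/11) = 1 + 11/14 = 25/14
41 + 1/(25/14) = 41 + 14/25 = 1039/25
3 + 1/(1039/25) = 3 + 25/1039 = 3142/1039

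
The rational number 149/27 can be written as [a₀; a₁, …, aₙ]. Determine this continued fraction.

[5; 1, 1, 13]

149 = 5·27 + 14, so a_0 = 5
27 = 1·14 + 13, so a_1 = 1
14 = 1·13 + 1, so a_2 = 1
13 = 13·1 + 0, so a_3 = 13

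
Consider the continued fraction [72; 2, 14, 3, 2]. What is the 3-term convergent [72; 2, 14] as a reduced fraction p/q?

2102/29

Start with 14.
2 + 1/(14/1) = 2 + 1/14 = 29/14
72 + 1/(29/14) = 72 + 14/29 = 2102/29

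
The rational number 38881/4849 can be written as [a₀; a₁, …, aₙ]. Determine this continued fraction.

38881 ÷ 4849 → quotient 8, remainder 89
4849 ÷ 89 → quotient 54, remainder 43
89 ÷ 43 → quotient 2, remainder 3
43 ÷ 3 → quotient 14, remainder 1
3 ÷ 1 → quotient 3, remainder 0

[8; 54, 2, 14, 3]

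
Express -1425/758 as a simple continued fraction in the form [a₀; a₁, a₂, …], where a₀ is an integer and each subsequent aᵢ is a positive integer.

-1425 ÷ 758 → quotient -2, remainder 91
758 ÷ 91 → quotient 8, remainder 30
91 ÷ 30 → quotient 3, remainder 1
30 ÷ 1 → quotient 30, remainder 0

[-2; 8, 3, 30]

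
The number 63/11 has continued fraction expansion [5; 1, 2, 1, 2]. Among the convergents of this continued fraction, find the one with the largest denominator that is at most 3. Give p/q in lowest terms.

List convergents until the denominator exceeds the bound:
a_0 = 5: 5/1  (≤ bound)
a_1 = 1: 6/1  (≤ bound)
a_2 = 2: 17/3  (≤ bound)
a_3 = 1: 23/4  (> 3, stop)

17/3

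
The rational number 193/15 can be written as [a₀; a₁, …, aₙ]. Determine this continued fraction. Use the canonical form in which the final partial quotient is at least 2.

Repeatedly divide and take the remainder:
193 ÷ 15 → quotient 12, remainder 13
15 ÷ 13 → quotient 1, remainder 2
13 ÷ 2 → quotient 6, remainder 1
2 ÷ 1 → quotient 2, remainder 0

[12; 1, 6, 2]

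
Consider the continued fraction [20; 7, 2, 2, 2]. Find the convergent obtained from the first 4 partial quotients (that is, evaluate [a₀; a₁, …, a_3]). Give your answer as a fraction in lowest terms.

Compute successive convergents:
a_0 = 20: 20/1
a_1 = 7: 141/7
a_2 = 2: 302/15
a_3 = 2: 745/37

745/37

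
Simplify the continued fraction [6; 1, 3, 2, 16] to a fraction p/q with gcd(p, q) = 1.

1003/148

Collapse the nested fraction from the inside out:
Start with 16.
2 + 1/(16/1) = 2 + 1/16 = 33/16
3 + 1/(33/16) = 3 + 16/33 = 115/33
1 + 1/(115/33) = 1 + 33/115 = 148/115
6 + 1/(148/115) = 6 + 115/148 = 1003/148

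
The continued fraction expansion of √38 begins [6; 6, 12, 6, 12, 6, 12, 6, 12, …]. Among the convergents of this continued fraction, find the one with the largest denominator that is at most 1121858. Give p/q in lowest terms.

a_0 = 6: 6/1  (≤ bound)
a_1 = 6: 37/6  (≤ bound)
a_2 = 12: 450/73  (≤ bound)
a_3 = 6: 2737/444  (≤ bound)
a_4 = 12: 33294/5401  (≤ bound)
a_5 = 6: 202501/32850  (≤ bound)
a_6 = 12: 2463306/399601  (≤ bound)
a_7 = 6: 14982337/2430456  (> 1121858, stop)

2463306/399601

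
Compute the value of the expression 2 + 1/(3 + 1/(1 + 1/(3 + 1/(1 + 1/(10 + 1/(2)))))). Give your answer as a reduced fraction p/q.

971/429

Start with 2.
10 + 1/(2/1) = 10 + 1/2 = 21/2
1 + 1/(21/2) = 1 + 2/21 = 23/21
3 + 1/(23/21) = 3 + 21/23 = 90/23
1 + 1/(90/23) = 1 + 23/90 = 113/90
3 + 1/(113/90) = 3 + 90/113 = 429/113
2 + 1/(429/113) = 2 + 113/429 = 971/429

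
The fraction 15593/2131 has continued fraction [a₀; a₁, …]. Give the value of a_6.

2

Run the Euclidean algorithm, recording each quotient:
⌊15593/2131⌋ = 7, remainder 676
⌊2131/676⌋ = 3, remainder 103
⌊676/103⌋ = 6, remainder 58
⌊103/58⌋ = 1, remainder 45
⌊58/45⌋ = 1, remainder 13
⌊45/13⌋ = 3, remainder 6
⌊13/6⌋ = 2, remainder 1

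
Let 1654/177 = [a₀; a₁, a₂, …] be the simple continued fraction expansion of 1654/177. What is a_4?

6

Repeatedly divide and take the remainder:
1654 = 9·177 + 61, so a_0 = 9
177 = 2·61 + 55, so a_1 = 2
61 = 1·55 + 6, so a_2 = 1
55 = 9·6 + 1, so a_3 = 9
6 = 6·1 + 0, so a_4 = 6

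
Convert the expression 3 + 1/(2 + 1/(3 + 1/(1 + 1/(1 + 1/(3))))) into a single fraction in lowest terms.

196/57

Starting at the tail and folding back:
Start with 3.
1 + 1/(3/1) = 1 + 1/3 = 4/3
1 + 1/(4/3) = 1 + 3/4 = 7/4
3 + 1/(7/4) = 3 + 4/7 = 25/7
2 + 1/(25/7) = 2 + 7/25 = 57/25
3 + 1/(57/25) = 3 + 25/57 = 196/57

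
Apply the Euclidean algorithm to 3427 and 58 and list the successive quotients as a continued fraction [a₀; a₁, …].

3427 = 59·58 + 5, so a_0 = 59
58 = 11·5 + 3, so a_1 = 11
5 = 1·3 + 2, so a_2 = 1
3 = 1·2 + 1, so a_3 = 1
2 = 2·1 + 0, so a_4 = 2

[59; 11, 1, 1, 2]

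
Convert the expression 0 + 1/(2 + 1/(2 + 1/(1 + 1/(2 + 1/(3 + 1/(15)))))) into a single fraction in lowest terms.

413/979

a_0 = 0: 0/1
a_1 = 2: 1/2
a_2 = 2: 2/5
a_3 = 1: 3/7
a_4 = 2: 8/19
a_5 = 3: 27/64
a_6 = 15: 413/979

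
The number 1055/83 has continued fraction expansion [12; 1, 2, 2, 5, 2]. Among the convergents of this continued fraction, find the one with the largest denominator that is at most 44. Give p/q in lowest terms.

List convergents until the denominator exceeds the bound:
a_0 = 12: 12/1  (≤ bound)
a_1 = 1: 13/1  (≤ bound)
a_2 = 2: 38/3  (≤ bound)
a_3 = 2: 89/7  (≤ bound)
a_4 = 5: 483/38  (≤ bound)
a_5 = 2: 1055/83  (> 44, stop)

483/38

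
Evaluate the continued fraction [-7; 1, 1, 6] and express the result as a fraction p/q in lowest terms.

-84/13

a_0 = -7: -7/1
a_1 = 1: -6/1
a_2 = 1: -13/2
a_3 = 6: -84/13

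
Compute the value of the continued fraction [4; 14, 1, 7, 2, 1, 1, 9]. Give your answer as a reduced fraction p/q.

Compute successive convergents:
a_0 = 4: 4/1
a_1 = 14: 57/14
a_2 = 1: 61/15
a_3 = 7: 484/119
a_4 = 2: 1029/253
a_5 = 1: 1513/372
a_6 = 1: 2542/625
a_7 = 9: 24391/5997

24391/5997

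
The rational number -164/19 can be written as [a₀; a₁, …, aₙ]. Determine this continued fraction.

-164 = -9·19 + 7, so a_0 = -9
19 = 2·7 + 5, so a_1 = 2
7 = 1·5 + 2, so a_2 = 1
5 = 2·2 + 1, so a_3 = 2
2 = 2·1 + 0, so a_4 = 2

[-9; 2, 1, 2, 2]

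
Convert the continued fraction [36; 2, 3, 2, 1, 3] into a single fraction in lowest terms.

Start with 3.
1 + 1/(3/1) = 1 + 1/3 = 4/3
2 + 1/(4/3) = 2 + 3/4 = 11/4
3 + 1/(11/4) = 3 + 4/11 = 37/11
2 + 1/(37/11) = 2 + 11/37 = 85/37
36 + 1/(85/37) = 36 + 37/85 = 3097/85

3097/85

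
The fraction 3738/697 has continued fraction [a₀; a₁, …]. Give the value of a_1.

Repeatedly divide and take the remainder:
3738 ÷ 697 → quotient 5, remainder 253
697 ÷ 253 → quotient 2, remainder 191

2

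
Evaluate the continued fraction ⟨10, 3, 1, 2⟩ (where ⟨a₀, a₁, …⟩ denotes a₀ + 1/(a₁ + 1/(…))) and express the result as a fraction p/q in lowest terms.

113/11

a_0 = 10: 10/1
a_1 = 3: 31/3
a_2 = 1: 41/4
a_3 = 2: 113/11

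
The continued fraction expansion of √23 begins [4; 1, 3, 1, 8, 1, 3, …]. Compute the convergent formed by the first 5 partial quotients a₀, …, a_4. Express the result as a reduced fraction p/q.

Collapse the nested fraction from the inside out:
Start with 8.
1 + 1/(8/1) = 1 + 1/8 = 9/8
3 + 1/(9/8) = 3 + 8/9 = 35/9
1 + 1/(35/9) = 1 + 9/35 = 44/35
4 + 1/(44/35) = 4 + 35/44 = 211/44

211/44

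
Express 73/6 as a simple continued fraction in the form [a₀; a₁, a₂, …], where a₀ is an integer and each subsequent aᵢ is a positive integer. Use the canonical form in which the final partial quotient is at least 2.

Run the Euclidean algorithm, recording each quotient:
⌊73/6⌋ = 12, remainder 1
⌊6/1⌋ = 6, remainder 0

[12; 6]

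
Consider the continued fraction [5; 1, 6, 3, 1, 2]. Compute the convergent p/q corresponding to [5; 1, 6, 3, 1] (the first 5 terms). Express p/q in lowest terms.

Start with 1.
3 + 1/(1/1) = 3 + 1/1 = 4/1
6 + 1/(4/1) = 6 + 1/4 = 25/4
1 + 1/(25/4) = 1 + 4/25 = 29/25
5 + 1/(29/25) = 5 + 25/29 = 170/29

170/29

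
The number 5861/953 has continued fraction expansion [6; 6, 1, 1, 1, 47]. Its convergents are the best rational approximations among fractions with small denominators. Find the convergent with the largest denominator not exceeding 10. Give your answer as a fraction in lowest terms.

List convergents until the denominator exceeds the bound:
a_0 = 6: 6/1  (≤ bound)
a_1 = 6: 37/6  (≤ bound)
a_2 = 1: 43/7  (≤ bound)
a_3 = 1: 80/13  (> 10, stop)

43/7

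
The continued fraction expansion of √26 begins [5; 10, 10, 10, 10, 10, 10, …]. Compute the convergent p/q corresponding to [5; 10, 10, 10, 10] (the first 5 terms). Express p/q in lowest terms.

a_0 = 5: 5/1
a_1 = 10: 51/10
a_2 = 10: 515/101
a_3 = 10: 5201/1020
a_4 = 10: 52525/10301

52525/10301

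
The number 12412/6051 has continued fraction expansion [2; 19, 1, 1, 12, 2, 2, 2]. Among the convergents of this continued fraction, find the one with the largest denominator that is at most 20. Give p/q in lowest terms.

41/20

a_0 = 2: 2/1  (≤ bound)
a_1 = 19: 39/19  (≤ bound)
a_2 = 1: 41/20  (≤ bound)
a_3 = 1: 80/39  (> 20, stop)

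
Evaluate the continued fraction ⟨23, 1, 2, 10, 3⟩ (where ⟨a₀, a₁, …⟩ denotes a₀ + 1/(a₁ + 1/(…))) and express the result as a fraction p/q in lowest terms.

2273/96

a_0 = 23: 23/1
a_1 = 1: 24/1
a_2 = 2: 71/3
a_3 = 10: 734/31
a_4 = 3: 2273/96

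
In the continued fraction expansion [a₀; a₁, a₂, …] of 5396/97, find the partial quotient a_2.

Run the Euclidean algorithm, recording each quotient:
5396 = 55·97 + 61, so a_0 = 55
97 = 1·61 + 36, so a_1 = 1
61 = 1·36 + 25, so a_2 = 1

1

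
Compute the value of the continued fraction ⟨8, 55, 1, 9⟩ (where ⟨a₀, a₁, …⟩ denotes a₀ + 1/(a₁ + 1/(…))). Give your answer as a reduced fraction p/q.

Start with 9.
1 + 1/(9/1) = 1 + 1/9 = 10/9
55 + 1/(10/9) = 55 + 9/10 = 559/10
8 + 1/(559/10) = 8 + 10/559 = 4482/559

4482/559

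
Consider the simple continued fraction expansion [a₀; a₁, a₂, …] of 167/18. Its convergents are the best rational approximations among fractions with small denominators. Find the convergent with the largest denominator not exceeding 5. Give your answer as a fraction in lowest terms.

a_0 = 9: 9/1  (≤ bound)
a_1 = 3: 28/3  (≤ bound)
a_2 = 1: 37/4  (≤ bound)
a_3 = 1: 65/7  (> 5, stop)

37/4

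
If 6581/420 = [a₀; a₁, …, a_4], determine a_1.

1

6581 ÷ 420 → quotient 15, remainder 281
420 ÷ 281 → quotient 1, remainder 139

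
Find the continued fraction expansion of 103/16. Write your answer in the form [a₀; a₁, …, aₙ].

Apply division with remainder until the remainder is 0:
⌊103/16⌋ = 6, remainder 7
⌊16/7⌋ = 2, remainder 2
⌊7/2⌋ = 3, remainder 1
⌊2/1⌋ = 2, remainder 0

[6; 2, 3, 2]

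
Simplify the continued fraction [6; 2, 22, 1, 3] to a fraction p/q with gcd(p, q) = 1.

1207/186

Compute successive convergents:
a_0 = 6: 6/1
a_1 = 2: 13/2
a_2 = 22: 292/45
a_3 = 1: 305/47
a_4 = 3: 1207/186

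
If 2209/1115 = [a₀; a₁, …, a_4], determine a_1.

2209 ÷ 1115 → quotient 1, remainder 1094
1115 ÷ 1094 → quotient 1, remainder 21

1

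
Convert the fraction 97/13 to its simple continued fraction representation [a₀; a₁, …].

Repeatedly divide and take the remainder:
97 ÷ 13 → quotient 7, remainder 6
13 ÷ 6 → quotient 2, remainder 1
6 ÷ 1 → quotient 6, remainder 0

[7; 2, 6]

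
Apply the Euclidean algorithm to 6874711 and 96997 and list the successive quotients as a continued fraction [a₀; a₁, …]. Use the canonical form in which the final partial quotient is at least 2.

[70; 1, 7, 31, 22, 1, 7, 2]

Repeatedly divide and take the remainder:
6874711 = 70·96997 + 84921, so a_0 = 70
96997 = 1·84921 + 12076, so a_1 = 1
84921 = 7·12076 + 389, so a_2 = 7
12076 = 31·389 + 17, so a_3 = 31
389 = 22·17 + 15, so a_4 = 22
17 = 1·15 + 2, so a_5 = 1
15 = 7·2 + 1, so a_6 = 7
2 = 2·1 + 0, so a_7 = 2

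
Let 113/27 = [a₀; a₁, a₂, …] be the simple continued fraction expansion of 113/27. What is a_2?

2

113 ÷ 27 → quotient 4, remainder 5
27 ÷ 5 → quotient 5, remainder 2
5 ÷ 2 → quotient 2, remainder 1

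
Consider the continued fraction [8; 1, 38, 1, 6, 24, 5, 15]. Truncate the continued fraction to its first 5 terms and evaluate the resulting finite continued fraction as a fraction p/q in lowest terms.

2504/279

Collapse the nested fraction from the inside out:
Start with 6.
1 + 1/(6/1) = 1 + 1/6 = 7/6
38 + 1/(7/6) = 38 + 6/7 = 272/7
1 + 1/(272/7) = 1 + 7/272 = 279/272
8 + 1/(279/272) = 8 + 272/279 = 2504/279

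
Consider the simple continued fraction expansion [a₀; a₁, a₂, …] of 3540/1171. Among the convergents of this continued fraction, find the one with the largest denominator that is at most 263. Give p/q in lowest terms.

393/130

a_0 = 3: 3/1  (≤ bound)
a_1 = 43: 130/43  (≤ bound)
a_2 = 2: 263/87  (≤ bound)
a_3 = 1: 393/130  (≤ bound)
a_4 = 2: 1049/347  (> 263, stop)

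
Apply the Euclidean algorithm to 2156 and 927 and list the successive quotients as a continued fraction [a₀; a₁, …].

[2; 3, 14, 2, 1, 1, 1, 2]

⌊2156/927⌋ = 2, remainder 302
⌊927/302⌋ = 3, remainder 21
⌊302/21⌋ = 14, remainder 8
⌊21/8⌋ = 2, remainder 5
⌊8/5⌋ = 1, remainder 3
⌊5/3⌋ = 1, remainder 2
⌊3/2⌋ = 1, remainder 1
⌊2/1⌋ = 2, remainder 0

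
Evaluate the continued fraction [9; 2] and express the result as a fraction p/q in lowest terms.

Collapse the nested fraction from the inside out:
Start with 2.
9 + 1/(2/1) = 9 + 1/2 = 19/2

19/2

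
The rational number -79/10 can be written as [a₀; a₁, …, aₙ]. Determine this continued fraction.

[-8; 10]

⌊-79/10⌋ = -8, remainder 1
⌊10/1⌋ = 10, remainder 0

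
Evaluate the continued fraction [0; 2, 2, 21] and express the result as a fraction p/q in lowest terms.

Compute successive convergents:
a_0 = 0: 0/1
a_1 = 2: 1/2
a_2 = 2: 2/5
a_3 = 21: 43/107

43/107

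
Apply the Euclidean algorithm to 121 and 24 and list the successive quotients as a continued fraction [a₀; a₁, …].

121 ÷ 24 → quotient 5, remainder 1
24 ÷ 1 → quotient 24, remainder 0

[5; 24]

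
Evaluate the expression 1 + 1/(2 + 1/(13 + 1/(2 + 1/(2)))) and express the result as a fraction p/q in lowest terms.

Start with 2.
2 + 1/(2/1) = 2 + 1/2 = 5/2
13 + 1/(5/2) = 13 + 2/5 = 67/5
2 + 1/(67/5) = 2 + 5/67 = 139/67
1 + 1/(139/67) = 1 + 67/139 = 206/139

206/139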